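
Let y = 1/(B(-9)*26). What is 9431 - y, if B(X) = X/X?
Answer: 245205/26 ≈ 9431.0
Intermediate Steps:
B(X) = 1
y = 1/26 (y = 1/(1*26) = 1/26 ≈ 0.038462)
9431 - y = 9431 - 1*1/26 = 9431 - 1/26 = 245205/26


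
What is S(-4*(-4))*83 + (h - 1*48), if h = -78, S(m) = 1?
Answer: -43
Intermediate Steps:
S(-4*(-4))*83 + (h - 1*48) = 1*83 + (-78 - 1*48) = 83 + (-78 - 48) = 83 - 126 = -43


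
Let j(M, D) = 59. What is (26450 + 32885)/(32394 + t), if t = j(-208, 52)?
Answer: 59335/32453 ≈ 1.8283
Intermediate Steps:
t = 59
(26450 + 32885)/(32394 + t) = (26450 + 32885)/(32394 + 59) = 59335/32453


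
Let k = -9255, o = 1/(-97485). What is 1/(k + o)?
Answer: -97485/902223676 ≈ -0.00010805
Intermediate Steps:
o = -1/97485 ≈ -1.0258e-5
1/(k + o) = 1/(-9255 - 1/97485) = 1/(-902223676/97485) = -97485/902223676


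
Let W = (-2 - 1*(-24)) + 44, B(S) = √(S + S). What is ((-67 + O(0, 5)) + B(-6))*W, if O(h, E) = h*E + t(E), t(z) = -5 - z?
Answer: -5082 + 132*I*√3 ≈ -5082.0 + 228.63*I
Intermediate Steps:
O(h, E) = -5 - E + E*h (O(h, E) = h*E + (-5 - E) = E*h + (-5 - E) = -5 - E + E*h)
B(S) = √2*√S (B(S) = √(2*S) = √2*√S)
W = 66 (W = (-2 + 24) + 44 = 22 + 44 = 66)
((-67 + O(0, 5)) + B(-6))*W = ((-67 + (-5 - 1*5 + 5*0)) + √2*√(-6))*66 = ((-67 + (-5 - 5 + 0)) + √2*(I*√6))*66 = ((-67 - 10) + 2*I*√3)*66 = (-77 + 2*I*√3)*66 = -5082 + 132*I*√3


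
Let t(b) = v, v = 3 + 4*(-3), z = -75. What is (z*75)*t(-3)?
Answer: 50625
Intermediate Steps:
v = -9 (v = 3 - 12 = -9)
t(b) = -9
(z*75)*t(-3) = -75*75*(-9) = -5625*(-9) = 50625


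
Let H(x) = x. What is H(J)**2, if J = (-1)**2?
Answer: 1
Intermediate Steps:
J = 1
H(J)**2 = 1**2 = 1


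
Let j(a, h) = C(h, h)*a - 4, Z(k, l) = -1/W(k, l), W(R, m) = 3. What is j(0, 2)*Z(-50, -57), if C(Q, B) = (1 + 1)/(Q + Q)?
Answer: 4/3 ≈ 1.3333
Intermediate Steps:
C(Q, B) = 1/Q (C(Q, B) = 2/((2*Q)) = 2*(1/(2*Q)) = 1/Q)
Z(k, l) = -⅓ (Z(k, l) = -1/3 = -1*⅓ = -⅓)
j(a, h) = -4 + a/h (j(a, h) = a/h - 4 = -4 + a/h)
j(0, 2)*Z(-50, -57) = (-4 + 0/2)*(-⅓) = (-4 + 0*(½))*(-⅓) = (-4 + 0)*(-⅓) = -4*(-⅓) = 4/3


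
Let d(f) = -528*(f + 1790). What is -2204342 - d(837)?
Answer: -817286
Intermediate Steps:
d(f) = -945120 - 528*f (d(f) = -528*(1790 + f) = -945120 - 528*f)
-2204342 - d(837) = -2204342 - (-945120 - 528*837) = -2204342 - (-945120 - 441936) = -2204342 - 1*(-1387056) = -2204342 + 1387056 = -817286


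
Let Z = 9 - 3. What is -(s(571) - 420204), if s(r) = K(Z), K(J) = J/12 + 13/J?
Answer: 1260604/3 ≈ 4.2020e+5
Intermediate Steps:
Z = 6
K(J) = 13/J + J/12 (K(J) = J*(1/12) + 13/J = J/12 + 13/J = 13/J + J/12)
s(r) = 8/3 (s(r) = 13/6 + (1/12)*6 = 13*(⅙) + ½ = 13/6 + ½ = 8/3)
-(s(571) - 420204) = -(8/3 - 420204) = -1*(-1260604/3) = 1260604/3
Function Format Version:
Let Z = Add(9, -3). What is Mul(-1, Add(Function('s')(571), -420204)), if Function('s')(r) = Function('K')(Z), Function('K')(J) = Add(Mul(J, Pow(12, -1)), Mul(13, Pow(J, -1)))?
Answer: Rational(1260604, 3) ≈ 4.2020e+5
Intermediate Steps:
Z = 6
Function('K')(J) = Add(Mul(13, Pow(J, -1)), Mul(Rational(1, 12), J)) (Function('K')(J) = Add(Mul(J, Rational(1, 12)), Mul(13, Pow(J, -1))) = Add(Mul(Rational(1, 12), J), Mul(13, Pow(J, -1))) = Add(Mul(13, Pow(J, -1)), Mul(Rational(1, 12), J)))
Function('s')(r) = Rational(8, 3) (Function('s')(r) = Add(Mul(13, Pow(6, -1)), Mul(Rational(1, 12), 6)) = Add(Mul(13, Rational(1, 6)), Rational(1, 2)) = Add(Rational(13, 6), Rational(1, 2)) = Rational(8, 3))
Mul(-1, Add(Function('s')(571), -420204)) = Mul(-1, Add(Rational(8, 3), -420204)) = Mul(-1, Rational(-1260604, 3)) = Rational(1260604, 3)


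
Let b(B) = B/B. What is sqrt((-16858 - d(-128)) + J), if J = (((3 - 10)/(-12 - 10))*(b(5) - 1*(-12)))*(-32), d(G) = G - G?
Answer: 3*I*sqrt(228426)/11 ≈ 130.35*I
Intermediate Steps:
b(B) = 1
d(G) = 0
J = -1456/11 (J = (((3 - 10)/(-12 - 10))*(1 - 1*(-12)))*(-32) = ((-7/(-22))*(1 + 12))*(-32) = (-7*(-1/22)*13)*(-32) = ((7/22)*13)*(-32) = (91/22)*(-32) = -1456/11 ≈ -132.36)
sqrt((-16858 - d(-128)) + J) = sqrt((-16858 - 1*0) - 1456/11) = sqrt((-16858 + 0) - 1456/11) = sqrt(-16858 - 1456/11) = sqrt(-186894/11) = 3*I*sqrt(228426)/11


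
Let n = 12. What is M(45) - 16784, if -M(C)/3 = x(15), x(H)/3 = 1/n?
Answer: -67139/4 ≈ -16785.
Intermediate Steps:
x(H) = ¼ (x(H) = 3/12 = 3*(1/12) = ¼)
M(C) = -¾ (M(C) = -3*¼ = -¾)
M(45) - 16784 = -¾ - 16784 = -67139/4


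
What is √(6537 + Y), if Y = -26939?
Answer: 101*I*√2 ≈ 142.84*I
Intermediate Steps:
√(6537 + Y) = √(6537 - 26939) = √(-20402) = 101*I*√2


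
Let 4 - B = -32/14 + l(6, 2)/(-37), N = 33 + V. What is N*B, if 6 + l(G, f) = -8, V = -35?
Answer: -3060/259 ≈ -11.815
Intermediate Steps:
l(G, f) = -14 (l(G, f) = -6 - 8 = -14)
N = -2 (N = 33 - 35 = -2)
B = 1530/259 (B = 4 - (-32/14 - 14/(-37)) = 4 - (-32*1/14 - 14*(-1/37)) = 4 - (-16/7 + 14/37) = 4 - 1*(-494/259) = 4 + 494/259 = 1530/259 ≈ 5.9073)
N*B = -2*1530/259 = -3060/259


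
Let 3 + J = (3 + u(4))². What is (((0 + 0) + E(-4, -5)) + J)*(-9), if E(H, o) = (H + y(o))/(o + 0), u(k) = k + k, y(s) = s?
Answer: -5391/5 ≈ -1078.2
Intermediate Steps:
u(k) = 2*k
J = 118 (J = -3 + (3 + 2*4)² = -3 + (3 + 8)² = -3 + 11² = -3 + 121 = 118)
E(H, o) = (H + o)/o (E(H, o) = (H + o)/(o + 0) = (H + o)/o)
(((0 + 0) + E(-4, -5)) + J)*(-9) = (((0 + 0) + (-4 - 5)/(-5)) + 118)*(-9) = ((0 - ⅕*(-9)) + 118)*(-9) = ((0 + 9/5) + 118)*(-9) = (9/5 + 118)*(-9) = (599/5)*(-9) = -5391/5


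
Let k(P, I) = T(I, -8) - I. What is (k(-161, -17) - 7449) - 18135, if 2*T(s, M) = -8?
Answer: -25571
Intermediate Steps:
T(s, M) = -4 (T(s, M) = (½)*(-8) = -4)
k(P, I) = -4 - I
(k(-161, -17) - 7449) - 18135 = ((-4 - 1*(-17)) - 7449) - 18135 = ((-4 + 17) - 7449) - 18135 = (13 - 7449) - 18135 = -7436 - 18135 = -25571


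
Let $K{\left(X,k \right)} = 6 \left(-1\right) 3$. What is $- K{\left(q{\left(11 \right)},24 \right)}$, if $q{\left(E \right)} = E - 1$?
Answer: $18$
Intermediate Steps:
$q{\left(E \right)} = -1 + E$
$K{\left(X,k \right)} = -18$ ($K{\left(X,k \right)} = \left(-6\right) 3 = -18$)
$- K{\left(q{\left(11 \right)},24 \right)} = \left(-1\right) \left(-18\right) = 18$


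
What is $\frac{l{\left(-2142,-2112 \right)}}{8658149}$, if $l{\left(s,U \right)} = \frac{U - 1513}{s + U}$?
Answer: $\frac{3625}{36831765846} \approx 9.8421 \cdot 10^{-8}$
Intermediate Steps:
$l{\left(s,U \right)} = \frac{-1513 + U}{U + s}$
$\frac{l{\left(-2142,-2112 \right)}}{8658149} = \frac{\frac{1}{-2112 - 2142} \left(-1513 - 2112\right)}{8658149} = \frac{1}{-4254} \left(-3625\right) \frac{1}{8658149} = \left(- \frac{1}{4254}\right) \left(-3625\right) \frac{1}{8658149} = \frac{3625}{4254} \cdot \frac{1}{8658149} = \frac{3625}{36831765846}$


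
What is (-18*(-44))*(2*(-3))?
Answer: -4752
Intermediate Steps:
(-18*(-44))*(2*(-3)) = 792*(-6) = -4752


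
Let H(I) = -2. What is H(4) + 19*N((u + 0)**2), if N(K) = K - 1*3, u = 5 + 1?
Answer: 625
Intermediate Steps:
u = 6
N(K) = -3 + K (N(K) = K - 3 = -3 + K)
H(4) + 19*N((u + 0)**2) = -2 + 19*(-3 + (6 + 0)**2) = -2 + 19*(-3 + 6**2) = -2 + 19*(-3 + 36) = -2 + 19*33 = -2 + 627 = 625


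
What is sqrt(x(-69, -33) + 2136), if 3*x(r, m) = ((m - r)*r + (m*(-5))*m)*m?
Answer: sqrt(89355) ≈ 298.92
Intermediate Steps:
x(r, m) = m*(-5*m**2 + r*(m - r))/3 (x(r, m) = (((m - r)*r + (m*(-5))*m)*m)/3 = ((r*(m - r) + (-5*m)*m)*m)/3 = ((r*(m - r) - 5*m**2)*m)/3 = ((-5*m**2 + r*(m - r))*m)/3 = (m*(-5*m**2 + r*(m - r)))/3 = m*(-5*m**2 + r*(m - r))/3)
sqrt(x(-69, -33) + 2136) = sqrt((1/3)*(-33)*(-1*(-69)**2 - 5*(-33)**2 - 33*(-69)) + 2136) = sqrt((1/3)*(-33)*(-1*4761 - 5*1089 + 2277) + 2136) = sqrt((1/3)*(-33)*(-4761 - 5445 + 2277) + 2136) = sqrt((1/3)*(-33)*(-7929) + 2136) = sqrt(87219 + 2136) = sqrt(89355)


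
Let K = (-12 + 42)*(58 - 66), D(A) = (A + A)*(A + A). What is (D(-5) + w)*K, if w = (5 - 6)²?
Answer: -24240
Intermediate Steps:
D(A) = 4*A² (D(A) = (2*A)*(2*A) = 4*A²)
K = -240 (K = 30*(-8) = -240)
w = 1 (w = (-1)² = 1)
(D(-5) + w)*K = (4*(-5)² + 1)*(-240) = (4*25 + 1)*(-240) = (100 + 1)*(-240) = 101*(-240) = -24240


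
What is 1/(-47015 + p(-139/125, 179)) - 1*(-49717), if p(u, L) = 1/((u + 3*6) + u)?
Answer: 4609434840263/92713455 ≈ 49717.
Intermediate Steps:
p(u, L) = 1/(18 + 2*u) (p(u, L) = 1/((u + 18) + u) = 1/((18 + u) + u) = 1/(18 + 2*u))
1/(-47015 + p(-139/125, 179)) - 1*(-49717) = 1/(-47015 + 1/(2*(9 - 139/125))) - 1*(-49717) = 1/(-47015 + 1/(2*(9 - 139*1/125))) + 49717 = 1/(-47015 + 1/(2*(9 - 139/125))) + 49717 = 1/(-47015 + 1/(2*(986/125))) + 49717 = 1/(-47015 + (½)*(125/986)) + 49717 = 1/(-47015 + 125/1972) + 49717 = 1/(-92713455/1972) + 49717 = -1972/92713455 + 49717 = 4609434840263/92713455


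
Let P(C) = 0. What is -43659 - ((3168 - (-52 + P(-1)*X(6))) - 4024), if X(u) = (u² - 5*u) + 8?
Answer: -42855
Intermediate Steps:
X(u) = 8 + u² - 5*u
-43659 - ((3168 - (-52 + P(-1)*X(6))) - 4024) = -43659 - ((3168 - (-52 + 0*(8 + 6² - 5*6))) - 4024) = -43659 - ((3168 - (-52 + 0*(8 + 36 - 30))) - 4024) = -43659 - ((3168 - (-52 + 0*14)) - 4024) = -43659 - ((3168 - (-52 + 0)) - 4024) = -43659 - ((3168 - 1*(-52)) - 4024) = -43659 - ((3168 + 52) - 4024) = -43659 - (3220 - 4024) = -43659 - 1*(-804) = -43659 + 804 = -42855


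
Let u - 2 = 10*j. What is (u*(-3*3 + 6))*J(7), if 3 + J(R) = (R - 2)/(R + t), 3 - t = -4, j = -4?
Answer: -2109/7 ≈ -301.29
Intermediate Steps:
t = 7 (t = 3 - 1*(-4) = 3 + 4 = 7)
u = -38 (u = 2 + 10*(-4) = 2 - 40 = -38)
J(R) = -3 + (-2 + R)/(7 + R) (J(R) = -3 + (R - 2)/(R + 7) = -3 + (-2 + R)/(7 + R))
(u*(-3*3 + 6))*J(7) = (-38*(-3*3 + 6))*((-23 - 2*7)/(7 + 7)) = (-38*(-9 + 6))*((-23 - 14)/14) = (-38*(-3))*((1/14)*(-37)) = 114*(-37/14) = -2109/7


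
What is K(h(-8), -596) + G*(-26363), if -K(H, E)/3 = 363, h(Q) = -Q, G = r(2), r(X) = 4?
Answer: -106541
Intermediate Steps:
G = 4
K(H, E) = -1089 (K(H, E) = -3*363 = -1089)
K(h(-8), -596) + G*(-26363) = -1089 + 4*(-26363) = -1089 - 105452 = -106541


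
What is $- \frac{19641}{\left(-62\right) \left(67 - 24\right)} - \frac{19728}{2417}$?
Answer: $- \frac{5122551}{6443722} \approx -0.79497$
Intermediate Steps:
$- \frac{19641}{\left(-62\right) \left(67 - 24\right)} - \frac{19728}{2417} = - \frac{19641}{\left(-62\right) 43} - \frac{19728}{2417} = - \frac{19641}{-2666} - \frac{19728}{2417} = \left(-19641\right) \left(- \frac{1}{2666}\right) - \frac{19728}{2417} = \frac{19641}{2666} - \frac{19728}{2417} = - \frac{5122551}{6443722}$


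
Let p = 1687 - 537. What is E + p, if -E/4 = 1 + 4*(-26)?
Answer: 1562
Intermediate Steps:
E = 412 (E = -4*(1 + 4*(-26)) = -4*(1 - 104) = -4*(-103) = 412)
p = 1150
E + p = 412 + 1150 = 1562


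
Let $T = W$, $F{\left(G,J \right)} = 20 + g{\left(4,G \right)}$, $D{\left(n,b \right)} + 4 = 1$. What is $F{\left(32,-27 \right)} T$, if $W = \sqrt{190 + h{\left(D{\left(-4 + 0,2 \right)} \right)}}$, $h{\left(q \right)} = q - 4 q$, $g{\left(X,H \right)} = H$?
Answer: $52 \sqrt{199} \approx 733.55$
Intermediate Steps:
$D{\left(n,b \right)} = -3$ ($D{\left(n,b \right)} = -4 + 1 = -3$)
$h{\left(q \right)} = - 3 q$
$W = \sqrt{199}$ ($W = \sqrt{190 - -9} = \sqrt{190 + 9} = \sqrt{199} \approx 14.107$)
$F{\left(G,J \right)} = 20 + G$
$T = \sqrt{199} \approx 14.107$
$F{\left(32,-27 \right)} T = \left(20 + 32\right) \sqrt{199} = 52 \sqrt{199}$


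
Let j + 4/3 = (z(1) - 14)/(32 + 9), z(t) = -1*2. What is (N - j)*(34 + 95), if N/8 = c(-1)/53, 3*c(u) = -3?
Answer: 440836/2173 ≈ 202.87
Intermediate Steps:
z(t) = -2
c(u) = -1 (c(u) = (1/3)*(-3) = -1)
j = -212/123 (j = -4/3 + (-2 - 14)/(32 + 9) = -4/3 - 16/41 = -212/123 ≈ -1.7236)
N = -8/53 (N = 8*(-1/53) = -8/53 ≈ -0.15094)
(N - j)*(34 + 95) = (-8/53 - 1*(-212/123))*(34 + 95) = (-8/53 + 212/123)*129 = (10252/6519)*129 = 440836/2173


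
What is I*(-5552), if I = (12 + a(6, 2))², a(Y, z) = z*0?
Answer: -799488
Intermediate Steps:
a(Y, z) = 0
I = 144 (I = (12 + 0)² = 12² = 144)
I*(-5552) = 144*(-5552) = -799488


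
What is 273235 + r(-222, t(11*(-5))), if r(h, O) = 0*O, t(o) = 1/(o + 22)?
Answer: 273235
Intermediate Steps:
t(o) = 1/(22 + o)
r(h, O) = 0
273235 + r(-222, t(11*(-5))) = 273235 + 0 = 273235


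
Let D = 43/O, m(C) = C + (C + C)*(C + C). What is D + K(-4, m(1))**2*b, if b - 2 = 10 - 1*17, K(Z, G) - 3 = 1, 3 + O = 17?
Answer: -1077/14 ≈ -76.929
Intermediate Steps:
O = 14 (O = -3 + 17 = 14)
m(C) = C + 4*C**2 (m(C) = C + (2*C)*(2*C) = C + 4*C**2)
K(Z, G) = 4 (K(Z, G) = 3 + 1 = 4)
b = -5 (b = 2 + (10 - 1*17) = 2 + (10 - 17) = 2 - 7 = -5)
D = 43/14 ≈ 3.0714
D + K(-4, m(1))**2*b = 43/14 + 4**2*(-5) = 43/14 + 16*(-5) = 43/14 - 80 = -1077/14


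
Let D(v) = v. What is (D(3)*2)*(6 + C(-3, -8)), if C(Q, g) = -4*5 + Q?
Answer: -102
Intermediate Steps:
C(Q, g) = -20 + Q
(D(3)*2)*(6 + C(-3, -8)) = (3*2)*(6 + (-20 - 3)) = 6*(6 - 23) = 6*(-17) = -102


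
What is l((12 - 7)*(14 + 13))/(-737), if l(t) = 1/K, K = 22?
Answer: -1/16214 ≈ -6.1675e-5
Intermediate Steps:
l(t) = 1/22
l((12 - 7)*(14 + 13))/(-737) = (1/22)/(-737) = (1/22)*(-1/737) = -1/16214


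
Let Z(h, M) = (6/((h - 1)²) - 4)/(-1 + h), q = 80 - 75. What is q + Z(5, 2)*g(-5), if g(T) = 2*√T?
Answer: 5 - 29*I*√5/16 ≈ 5.0 - 4.0529*I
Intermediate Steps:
q = 5
Z(h, M) = (-4 + 6/(-1 + h)²)/(-1 + h) (Z(h, M) = (6/((-1 + h)²) - 4)/(-1 + h) = (6/(-1 + h)² - 4)/(-1 + h) = (-4 + 6/(-1 + h)²)/(-1 + h))
q + Z(5, 2)*g(-5) = 5 + (2*(-3 - 2*(-1 + 5)³ + 3*5)/(-1 + 5)⁴)*(2*√(-5)) = 5 + (2*(-3 - 2*4³ + 15)/4⁴)*(2*(I*√5)) = 5 + (2*(1/256)*(-3 - 2*64 + 15))*(2*I*√5) = 5 + (2*(1/256)*(-3 - 128 + 15))*(2*I*√5) = 5 + (2*(1/256)*(-116))*(2*I*√5) = 5 - 29*I*√5/16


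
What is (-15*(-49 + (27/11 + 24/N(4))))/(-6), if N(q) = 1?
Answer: -620/11 ≈ -56.364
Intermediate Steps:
(-15*(-49 + (27/11 + 24/N(4))))/(-6) = (-15*(-49 + (27/11 + 24/1)))/(-6) = -(-5)*(-49 + (27*(1/11) + 24*1))/2 = -(-5)*(-49 + (27/11 + 24))/2 = -(-5)*(-49 + 291/11)/2 = -(-5)*(-248)/(2*11) = -⅙*3720/11 = -620/11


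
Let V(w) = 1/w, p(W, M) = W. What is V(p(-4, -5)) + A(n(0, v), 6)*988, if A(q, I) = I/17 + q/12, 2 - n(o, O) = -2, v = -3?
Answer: 138269/204 ≈ 677.79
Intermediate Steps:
n(o, O) = 4 (n(o, O) = 2 - 1*(-2) = 2 + 2 = 4)
A(q, I) = q/12 + I/17 (A(q, I) = I*(1/17) + q*(1/12) = I/17 + q/12 = q/12 + I/17)
V(p(-4, -5)) + A(n(0, v), 6)*988 = 1/(-4) + ((1/12)*4 + (1/17)*6)*988 = -¼ + (⅓ + 6/17)*988 = -¼ + (35/51)*988 = -¼ + 34580/51 = 138269/204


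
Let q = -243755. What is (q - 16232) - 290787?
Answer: -550774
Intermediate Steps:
(q - 16232) - 290787 = (-243755 - 16232) - 290787 = -259987 - 290787 = -550774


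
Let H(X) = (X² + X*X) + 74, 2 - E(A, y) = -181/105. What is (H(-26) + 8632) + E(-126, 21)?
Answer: 1056481/105 ≈ 10062.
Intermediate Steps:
E(A, y) = 391/105 (E(A, y) = 2 - (-181)/105 = 2 - 1*(-181/105) = 2 + 181/105 = 391/105)
H(X) = 74 + 2*X² (H(X) = (X² + X²) + 74 = 2*X² + 74 = 74 + 2*X²)
(H(-26) + 8632) + E(-126, 21) = ((74 + 2*(-26)²) + 8632) + 391/105 = ((74 + 2*676) + 8632) + 391/105 = ((74 + 1352) + 8632) + 391/105 = (1426 + 8632) + 391/105 = 10058 + 391/105 = 1056481/105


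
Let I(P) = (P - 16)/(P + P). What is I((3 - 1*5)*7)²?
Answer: 225/196 ≈ 1.1480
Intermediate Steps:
I(P) = (-16 + P)/(2*P) (I(P) = (-16 + P)/((2*P)) = (-16 + P)*(1/(2*P)) = (-16 + P)/(2*P))
I((3 - 1*5)*7)² = ((-16 + (3 - 1*5)*7)/(2*(((3 - 1*5)*7))))² = ((-16 + (3 - 5)*7)/(2*(((3 - 5)*7))))² = ((-16 - 2*7)/(2*((-2*7))))² = ((½)*(-16 - 14)/(-14))² = ((½)*(-1/14)*(-30))² = (15/14)² = 225/196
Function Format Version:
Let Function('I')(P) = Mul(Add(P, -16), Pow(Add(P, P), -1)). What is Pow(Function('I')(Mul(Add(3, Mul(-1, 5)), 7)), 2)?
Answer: Rational(225, 196) ≈ 1.1480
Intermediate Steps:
Function('I')(P) = Mul(Rational(1, 2), Pow(P, -1), Add(-16, P)) (Function('I')(P) = Mul(Add(-16, P), Pow(Mul(2, P), -1)) = Mul(Add(-16, P), Mul(Rational(1, 2), Pow(P, -1))) = Mul(Rational(1, 2), Pow(P, -1), Add(-16, P)))
Pow(Function('I')(Mul(Add(3, Mul(-1, 5)), 7)), 2) = Pow(Mul(Rational(1, 2), Pow(Mul(Add(3, Mul(-1, 5)), 7), -1), Add(-16, Mul(Add(3, Mul(-1, 5)), 7))), 2) = Pow(Mul(Rational(1, 2), Pow(Mul(Add(3, -5), 7), -1), Add(-16, Mul(Add(3, -5), 7))), 2) = Pow(Mul(Rational(1, 2), Pow(Mul(-2, 7), -1), Add(-16, Mul(-2, 7))), 2) = Pow(Mul(Rational(1, 2), Pow(-14, -1), Add(-16, -14)), 2) = Pow(Mul(Rational(1, 2), Rational(-1, 14), -30), 2) = Pow(Rational(15, 14), 2) = Rational(225, 196)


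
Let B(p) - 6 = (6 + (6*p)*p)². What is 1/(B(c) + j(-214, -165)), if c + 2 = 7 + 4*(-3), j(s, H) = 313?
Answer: 1/90319 ≈ 1.1072e-5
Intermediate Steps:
c = -7 (c = -2 + (7 + 4*(-3)) = -2 + (7 - 12) = -2 - 5 = -7)
B(p) = 6 + (6 + 6*p²)² (B(p) = 6 + (6 + (6*p)*p)² = 6 + (6 + 6*p²)²)
1/(B(c) + j(-214, -165)) = 1/((6 + 36*(1 + (-7)²)²) + 313) = 1/((6 + 36*(1 + 49)²) + 313) = 1/((6 + 36*50²) + 313) = 1/((6 + 36*2500) + 313) = 1/((6 + 90000) + 313) = 1/(90006 + 313) = 1/90319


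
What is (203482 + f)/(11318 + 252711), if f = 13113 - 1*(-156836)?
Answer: 373431/264029 ≈ 1.4144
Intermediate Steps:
f = 169949 (f = 13113 + 156836 = 169949)
(203482 + f)/(11318 + 252711) = (203482 + 169949)/(11318 + 252711) = 373431/264029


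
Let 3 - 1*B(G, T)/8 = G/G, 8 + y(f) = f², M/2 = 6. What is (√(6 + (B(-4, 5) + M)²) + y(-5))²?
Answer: (17 + √790)² ≈ 2034.6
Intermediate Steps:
M = 12 (M = 2*6 = 12)
y(f) = -8 + f²
B(G, T) = 16 (B(G, T) = 24 - 8*G/G = 24 - 8*1 = 24 - 8 = 16)
(√(6 + (B(-4, 5) + M)²) + y(-5))² = (√(6 + (16 + 12)²) + (-8 + (-5)²))² = (√(6 + 28²) + (-8 + 25))² = (√(6 + 784) + 17)² = (√790 + 17)² = (17 + √790)²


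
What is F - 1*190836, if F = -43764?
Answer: -234600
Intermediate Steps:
F - 1*190836 = -43764 - 1*190836 = -43764 - 190836 = -234600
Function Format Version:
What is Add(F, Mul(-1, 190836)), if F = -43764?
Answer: -234600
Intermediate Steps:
Add(F, Mul(-1, 190836)) = Add(-43764, Mul(-1, 190836)) = Add(-43764, -190836) = -234600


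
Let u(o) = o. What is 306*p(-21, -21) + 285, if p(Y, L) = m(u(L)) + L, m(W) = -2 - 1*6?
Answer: -8589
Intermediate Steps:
m(W) = -8 (m(W) = -2 - 6 = -8)
p(Y, L) = -8 + L
306*p(-21, -21) + 285 = 306*(-8 - 21) + 285 = 306*(-29) + 285 = -8874 + 285 = -8589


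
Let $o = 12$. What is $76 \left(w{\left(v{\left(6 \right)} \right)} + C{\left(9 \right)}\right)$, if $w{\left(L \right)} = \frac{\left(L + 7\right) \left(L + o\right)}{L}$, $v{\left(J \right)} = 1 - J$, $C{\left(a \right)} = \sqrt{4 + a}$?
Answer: $- \frac{1064}{5} + 76 \sqrt{13} \approx 61.222$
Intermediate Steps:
$w{\left(L \right)} = \frac{\left(7 + L\right) \left(12 + L\right)}{L}$ ($w{\left(L \right)} = \frac{\left(L + 7\right) \left(L + 12\right)}{L} = \frac{\left(7 + L\right) \left(12 + L\right)}{L}$)
$76 \left(w{\left(v{\left(6 \right)} \right)} + C{\left(9 \right)}\right) = 76 \left(\left(19 + \left(1 - 6\right) + \frac{84}{1 - 6}\right) + \sqrt{4 + 9}\right) = 76 \left(\left(19 + \left(1 - 6\right) + \frac{84}{1 - 6}\right) + \sqrt{13}\right) = 76 \left(\left(19 - 5 + \frac{84}{-5}\right) + \sqrt{13}\right) = 76 \left(\left(19 - 5 + 84 \left(- \frac{1}{5}\right)\right) + \sqrt{13}\right) = 76 \left(\left(19 - 5 - \frac{84}{5}\right) + \sqrt{13}\right) = 76 \left(- \frac{14}{5} + \sqrt{13}\right) = - \frac{1064}{5} + 76 \sqrt{13}$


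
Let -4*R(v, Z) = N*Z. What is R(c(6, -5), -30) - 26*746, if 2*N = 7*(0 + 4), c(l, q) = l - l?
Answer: -19291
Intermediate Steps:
c(l, q) = 0
N = 14 (N = (7*(0 + 4))/2 = (7*4)/2 = (½)*28 = 14)
R(v, Z) = -7*Z/2
R(c(6, -5), -30) - 26*746 = -7/2*(-30) - 26*746 = 105 - 1*19396 = 105 - 19396 = -19291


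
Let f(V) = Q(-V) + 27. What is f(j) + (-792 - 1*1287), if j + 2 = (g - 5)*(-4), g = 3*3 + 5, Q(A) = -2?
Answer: -2054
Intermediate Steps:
g = 14 (g = 9 + 5 = 14)
j = -38 (j = -2 + (14 - 5)*(-4) = -2 + 9*(-4) = -2 - 36 = -38)
f(V) = 25 (f(V) = -2 + 27 = 25)
f(j) + (-792 - 1*1287) = 25 + (-792 - 1*1287) = 25 + (-792 - 1287) = 25 - 2079 = -2054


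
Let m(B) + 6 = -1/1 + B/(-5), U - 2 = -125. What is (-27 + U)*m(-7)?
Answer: 840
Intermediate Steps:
U = -123 (U = 2 - 125 = -123)
m(B) = -7 - B/5 (m(B) = -6 + (-1/1 + B/(-5)) = -6 + (-1*1 + B*(-⅕)) = -6 + (-1 - B/5) = -7 - B/5)
(-27 + U)*m(-7) = (-27 - 123)*(-7 - ⅕*(-7)) = -150*(-7 + 7/5) = -150*(-28/5) = 840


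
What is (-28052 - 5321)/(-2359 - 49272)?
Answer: 33373/51631 ≈ 0.64638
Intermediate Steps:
(-28052 - 5321)/(-2359 - 49272) = -33373/(-51631) = -33373*(-1/51631) = 33373/51631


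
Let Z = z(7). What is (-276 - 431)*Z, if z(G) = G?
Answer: -4949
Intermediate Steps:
Z = 7
(-276 - 431)*Z = (-276 - 431)*7 = -707*7 = -4949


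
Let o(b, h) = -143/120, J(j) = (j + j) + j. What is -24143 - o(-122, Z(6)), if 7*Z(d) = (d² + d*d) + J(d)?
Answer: -2897017/120 ≈ -24142.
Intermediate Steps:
J(j) = 3*j (J(j) = 2*j + j = 3*j)
Z(d) = 2*d²/7 + 3*d/7 (Z(d) = ((d² + d*d) + 3*d)/7 = ((d² + d²) + 3*d)/7 = (2*d² + 3*d)/7 = 2*d²/7 + 3*d/7)
o(b, h) = -143/120 (o(b, h) = -143*1/120 = -143/120)
-24143 - o(-122, Z(6)) = -24143 - 1*(-143/120) = -24143 + 143/120 = -2897017/120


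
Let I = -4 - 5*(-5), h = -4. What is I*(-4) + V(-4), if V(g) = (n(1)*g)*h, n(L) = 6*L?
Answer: 12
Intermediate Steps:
I = 21 (I = -4 + 25 = 21)
V(g) = -24*g (V(g) = ((6*1)*g)*(-4) = (6*g)*(-4) = -24*g)
I*(-4) + V(-4) = 21*(-4) - 24*(-4) = -84 + 96 = 12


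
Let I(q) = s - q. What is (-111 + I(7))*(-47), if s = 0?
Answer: 5546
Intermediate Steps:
I(q) = -q (I(q) = 0 - q = -q)
(-111 + I(7))*(-47) = (-111 - 1*7)*(-47) = (-111 - 7)*(-47) = -118*(-47) = 5546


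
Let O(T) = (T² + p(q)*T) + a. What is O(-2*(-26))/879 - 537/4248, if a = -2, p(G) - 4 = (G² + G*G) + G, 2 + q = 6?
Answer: 2204657/414888 ≈ 5.3139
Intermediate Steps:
q = 4 (q = -2 + 6 = 4)
p(G) = 4 + G + 2*G² (p(G) = 4 + ((G² + G*G) + G) = 4 + ((G² + G²) + G) = 4 + (2*G² + G) = 4 + (G + 2*G²) = 4 + G + 2*G²)
O(T) = -2 + T² + 40*T (O(T) = (T² + (4 + 4 + 2*4²)*T) - 2 = (T² + (4 + 4 + 2*16)*T) - 2 = (T² + (4 + 4 + 32)*T) - 2 = (T² + 40*T) - 2 = -2 + T² + 40*T)
O(-2*(-26))/879 - 537/4248 = (-2 + (-2*(-26))² + 40*(-2*(-26)))/879 - 537/4248 = (-2 + 52² + 40*52)*(1/879) - 537*1/4248 = (-2 + 2704 + 2080)*(1/879) - 179/1416 = 4782*(1/879) - 179/1416 = 1594/293 - 179/1416 = 2204657/414888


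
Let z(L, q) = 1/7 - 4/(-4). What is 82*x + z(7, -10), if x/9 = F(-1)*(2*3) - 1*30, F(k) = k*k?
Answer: -123976/7 ≈ -17711.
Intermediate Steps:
F(k) = k²
z(L, q) = 8/7 (z(L, q) = 1*(⅐) - 4*(-¼) = ⅐ + 1 = 8/7)
x = -216 (x = 9*((-1)²*(2*3) - 1*30) = 9*(1*6 - 30) = 9*(6 - 30) = 9*(-24) = -216)
82*x + z(7, -10) = 82*(-216) + 8/7 = -17712 + 8/7 = -123976/7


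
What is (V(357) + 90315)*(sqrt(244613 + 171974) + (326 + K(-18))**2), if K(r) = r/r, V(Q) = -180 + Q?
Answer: 9676219068 + 90492*sqrt(416587) ≈ 9.7346e+9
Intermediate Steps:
K(r) = 1
(V(357) + 90315)*(sqrt(244613 + 171974) + (326 + K(-18))**2) = ((-180 + 357) + 90315)*(sqrt(244613 + 171974) + (326 + 1)**2) = (177 + 90315)*(sqrt(416587) + 327**2) = 90492*(sqrt(416587) + 106929) = 90492*(106929 + sqrt(416587)) = 9676219068 + 90492*sqrt(416587)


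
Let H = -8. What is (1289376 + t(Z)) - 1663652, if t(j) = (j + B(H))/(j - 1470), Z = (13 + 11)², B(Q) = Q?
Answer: -167301656/447 ≈ -3.7428e+5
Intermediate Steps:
Z = 576 (Z = 24² = 576)
t(j) = (-8 + j)/(-1470 + j) (t(j) = (j - 8)/(j - 1470) = (-8 + j)/(-1470 + j))
(1289376 + t(Z)) - 1663652 = (1289376 + (-8 + 576)/(-1470 + 576)) - 1663652 = (1289376 + 568/(-894)) - 1663652 = (1289376 - 1/894*568) - 1663652 = (1289376 - 284/447) - 1663652 = 576350788/447 - 1663652 = -167301656/447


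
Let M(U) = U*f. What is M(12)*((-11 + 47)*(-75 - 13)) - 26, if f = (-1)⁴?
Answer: -38042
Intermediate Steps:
f = 1
M(U) = U (M(U) = U*1 = U)
M(12)*((-11 + 47)*(-75 - 13)) - 26 = 12*((-11 + 47)*(-75 - 13)) - 26 = 12*(36*(-88)) - 26 = 12*(-3168) - 26 = -38016 - 26 = -38042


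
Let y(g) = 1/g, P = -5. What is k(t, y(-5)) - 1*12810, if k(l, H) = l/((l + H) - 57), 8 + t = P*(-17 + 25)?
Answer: -3368910/263 ≈ -12810.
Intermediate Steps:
t = -48 (t = -8 - 5*(-17 + 25) = -8 - 5*8 = -8 - 40 = -48)
k(l, H) = l/(-57 + H + l) (k(l, H) = l/((H + l) - 57) = l/(-57 + H + l))
k(t, y(-5)) - 1*12810 = -48/(-57 + 1/(-5) - 48) - 1*12810 = -48/(-57 - ⅕ - 48) - 12810 = -48/(-526/5) - 12810 = -48*(-5/526) - 12810 = 120/263 - 12810 = -3368910/263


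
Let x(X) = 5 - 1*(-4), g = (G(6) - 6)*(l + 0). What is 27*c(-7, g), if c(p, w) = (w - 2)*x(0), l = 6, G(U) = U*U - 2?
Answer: 40338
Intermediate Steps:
G(U) = -2 + U² (G(U) = U² - 2 = -2 + U²)
g = 168 (g = ((-2 + 6²) - 6)*(6 + 0) = ((-2 + 36) - 6)*6 = (34 - 6)*6 = 28*6 = 168)
x(X) = 9 (x(X) = 5 + 4 = 9)
c(p, w) = -18 + 9*w (c(p, w) = (w - 2)*9 = (-2 + w)*9 = -18 + 9*w)
27*c(-7, g) = 27*(-18 + 9*168) = 27*(-18 + 1512) = 27*1494 = 40338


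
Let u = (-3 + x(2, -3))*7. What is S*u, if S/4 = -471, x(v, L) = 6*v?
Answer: -118692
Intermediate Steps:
S = -1884 (S = 4*(-471) = -1884)
u = 63 (u = (-3 + 6*2)*7 = (-3 + 12)*7 = 9*7 = 63)
S*u = -1884*63 = -118692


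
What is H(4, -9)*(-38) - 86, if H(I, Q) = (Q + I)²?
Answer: -1036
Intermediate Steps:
H(I, Q) = (I + Q)²
H(4, -9)*(-38) - 86 = (4 - 9)²*(-38) - 86 = (-5)²*(-38) - 86 = 25*(-38) - 86 = -950 - 86 = -1036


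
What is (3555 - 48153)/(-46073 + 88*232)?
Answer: 44598/25657 ≈ 1.7382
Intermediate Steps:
(3555 - 48153)/(-46073 + 88*232) = -44598/(-46073 + 20416) = -44598/(-25657) = -44598*(-1/25657) = 44598/25657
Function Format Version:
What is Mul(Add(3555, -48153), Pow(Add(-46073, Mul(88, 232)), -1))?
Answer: Rational(44598, 25657) ≈ 1.7382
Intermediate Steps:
Mul(Add(3555, -48153), Pow(Add(-46073, Mul(88, 232)), -1)) = Mul(-44598, Pow(Add(-46073, 20416), -1)) = Mul(-44598, Pow(-25657, -1)) = Mul(-44598, Rational(-1, 25657)) = Rational(44598, 25657)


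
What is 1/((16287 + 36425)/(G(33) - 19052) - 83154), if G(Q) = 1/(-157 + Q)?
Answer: -2362449/196453620434 ≈ -1.2025e-5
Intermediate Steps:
1/((16287 + 36425)/(G(33) - 19052) - 83154) = 1/((16287 + 36425)/(1/(-157 + 33) - 19052) - 83154) = 1/(52712/(1/(-124) - 19052) - 83154) = 1/(52712/(-1/124 - 19052) - 83154) = 1/(52712/(-2362449/124) - 83154) = 1/(52712*(-124/2362449) - 83154) = 1/(-6536288/2362449 - 83154) = 1/(-196453620434/2362449) = -2362449/196453620434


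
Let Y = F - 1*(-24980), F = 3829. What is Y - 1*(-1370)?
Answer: 30179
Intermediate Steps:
Y = 28809 (Y = 3829 - 1*(-24980) = 3829 + 24980 = 28809)
Y - 1*(-1370) = 28809 - 1*(-1370) = 28809 + 1370 = 30179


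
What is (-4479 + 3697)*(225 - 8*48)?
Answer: 124338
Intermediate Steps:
(-4479 + 3697)*(225 - 8*48) = -782*(225 - 384) = -782*(-159) = 124338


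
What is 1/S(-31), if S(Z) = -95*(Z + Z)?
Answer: 1/5890 ≈ 0.00016978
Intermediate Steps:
S(Z) = -190*Z
1/S(-31) = 1/(-190*(-31)) = 1/5890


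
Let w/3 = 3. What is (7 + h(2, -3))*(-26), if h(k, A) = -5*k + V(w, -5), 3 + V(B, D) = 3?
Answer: 78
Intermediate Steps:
w = 9 (w = 3*3 = 9)
V(B, D) = 0 (V(B, D) = -3 + 3 = 0)
h(k, A) = -5*k (h(k, A) = -5*k + 0 = -5*k)
(7 + h(2, -3))*(-26) = (7 - 5*2)*(-26) = (7 - 10)*(-26) = -3*(-26) = 78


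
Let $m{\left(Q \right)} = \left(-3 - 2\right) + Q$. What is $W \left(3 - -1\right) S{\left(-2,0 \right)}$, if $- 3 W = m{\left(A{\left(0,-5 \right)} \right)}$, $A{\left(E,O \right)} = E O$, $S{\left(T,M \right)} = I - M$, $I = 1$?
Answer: $\frac{20}{3} \approx 6.6667$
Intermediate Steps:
$S{\left(T,M \right)} = 1 - M$
$m{\left(Q \right)} = -5 + Q$
$W = \frac{5}{3}$ ($W = - \frac{-5 + 0 \left(-5\right)}{3} = - \frac{-5 + 0}{3} = \left(- \frac{1}{3}\right) \left(-5\right) = \frac{5}{3} \approx 1.6667$)
$W \left(3 - -1\right) S{\left(-2,0 \right)} = \frac{5 \left(3 - -1\right)}{3} \left(1 - 0\right) = \frac{5 \left(3 + 1\right)}{3} \left(1 + 0\right) = \frac{5}{3} \cdot 4 \cdot 1 = \frac{20}{3} \cdot 1 = \frac{20}{3}$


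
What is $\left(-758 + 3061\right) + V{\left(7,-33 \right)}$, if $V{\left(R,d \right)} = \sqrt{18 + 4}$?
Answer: $2303 + \sqrt{22} \approx 2307.7$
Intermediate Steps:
$V{\left(R,d \right)} = \sqrt{22}$
$\left(-758 + 3061\right) + V{\left(7,-33 \right)} = \left(-758 + 3061\right) + \sqrt{22} = 2303 + \sqrt{22}$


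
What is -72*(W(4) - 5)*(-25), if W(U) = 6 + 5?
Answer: 10800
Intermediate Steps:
W(U) = 11
-72*(W(4) - 5)*(-25) = -72*(11 - 5)*(-25) = -72*6*(-25) = -12*36*(-25) = -432*(-25) = 10800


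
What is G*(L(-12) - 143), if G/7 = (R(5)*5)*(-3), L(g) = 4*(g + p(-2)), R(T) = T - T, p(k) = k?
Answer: 0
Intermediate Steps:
R(T) = 0
L(g) = -8 + 4*g (L(g) = 4*(g - 2) = 4*(-2 + g) = -8 + 4*g)
G = 0 (G = 7*((0*5)*(-3)) = 7*(0*(-3)) = 7*0 = 0)
G*(L(-12) - 143) = 0*((-8 + 4*(-12)) - 143) = 0*((-8 - 48) - 143) = 0*(-56 - 143) = 0*(-199) = 0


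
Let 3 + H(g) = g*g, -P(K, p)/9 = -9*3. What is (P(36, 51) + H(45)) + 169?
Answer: 2434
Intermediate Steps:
P(K, p) = 243 (P(K, p) = -(-81)*3 = -9*(-27) = 243)
H(g) = -3 + g**2 (H(g) = -3 + g*g = -3 + g**2)
(P(36, 51) + H(45)) + 169 = (243 + (-3 + 45**2)) + 169 = (243 + (-3 + 2025)) + 169 = (243 + 2022) + 169 = 2265 + 169 = 2434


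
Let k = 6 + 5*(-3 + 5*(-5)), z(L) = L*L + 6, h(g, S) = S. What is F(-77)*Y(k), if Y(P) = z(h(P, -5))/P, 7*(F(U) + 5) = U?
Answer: 248/67 ≈ 3.7015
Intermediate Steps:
F(U) = -5 + U/7
z(L) = 6 + L**2 (z(L) = L**2 + 6 = 6 + L**2)
k = -134 (k = 6 + 5*(-3 - 25) = 6 + 5*(-28) = 6 - 140 = -134)
Y(P) = 31/P (Y(P) = (6 + (-5)**2)/P = (6 + 25)/P = 31/P)
F(-77)*Y(k) = (-5 + (1/7)*(-77))*(31/(-134)) = (-5 - 11)*(31*(-1/134)) = -16*(-31/134) = 248/67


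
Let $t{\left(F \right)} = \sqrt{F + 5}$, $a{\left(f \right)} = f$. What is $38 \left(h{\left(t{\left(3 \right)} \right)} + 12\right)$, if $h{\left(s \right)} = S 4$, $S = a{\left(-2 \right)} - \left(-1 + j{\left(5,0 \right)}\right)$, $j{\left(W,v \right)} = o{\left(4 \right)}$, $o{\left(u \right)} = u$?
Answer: $-304$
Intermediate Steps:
$j{\left(W,v \right)} = 4$
$t{\left(F \right)} = \sqrt{5 + F}$
$S = -5$ ($S = -2 - \left(-1 + 4\right) = -2 - 3 = -5$)
$h{\left(s \right)} = -20$ ($h{\left(s \right)} = \left(-5\right) 4 = -20$)
$38 \left(h{\left(t{\left(3 \right)} \right)} + 12\right) = 38 \left(-20 + 12\right) = 38 \left(-8\right) = -304$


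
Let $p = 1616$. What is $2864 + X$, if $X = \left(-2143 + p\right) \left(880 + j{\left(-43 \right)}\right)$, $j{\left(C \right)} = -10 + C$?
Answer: $-432965$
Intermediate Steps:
$X = -435829$ ($X = \left(-2143 + 1616\right) \left(880 - 53\right) = - 527 \left(880 - 53\right) = \left(-527\right) 827 = -435829$)
$2864 + X = 2864 - 435829 = -432965$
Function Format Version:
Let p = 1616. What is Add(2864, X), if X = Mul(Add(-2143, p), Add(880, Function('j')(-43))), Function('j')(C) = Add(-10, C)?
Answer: -432965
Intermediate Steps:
X = -435829 (X = Mul(Add(-2143, 1616), Add(880, Add(-10, -43))) = Mul(-527, Add(880, -53)) = Mul(-527, 827) = -435829)
Add(2864, X) = Add(2864, -435829) = -432965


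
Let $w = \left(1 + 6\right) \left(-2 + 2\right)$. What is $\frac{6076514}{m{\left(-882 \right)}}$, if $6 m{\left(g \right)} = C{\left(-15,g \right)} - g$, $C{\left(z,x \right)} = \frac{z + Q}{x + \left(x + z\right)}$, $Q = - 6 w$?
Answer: $\frac{21620236812}{523031} \approx 41336.0$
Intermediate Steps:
$w = 0$ ($w = 7 \cdot 0 = 0$)
$Q = 0$ ($Q = \left(-6\right) 0 = 0$)
$C{\left(z,x \right)} = \frac{z}{z + 2 x}$ ($C{\left(z,x \right)} = \frac{z + 0}{x + \left(x + z\right)} = \frac{z}{z + 2 x}$)
$m{\left(g \right)} = - \frac{5}{2 \left(-15 + 2 g\right)} - \frac{g}{6}$ ($m{\left(g \right)} = \frac{- \frac{15}{-15 + 2 g} - g}{6} = \frac{- g - \frac{15}{-15 + 2 g}}{6} = - \frac{5}{2 \left(-15 + 2 g\right)} - \frac{g}{6}$)
$\frac{6076514}{m{\left(-882 \right)}} = \frac{6076514}{\frac{1}{6} \frac{1}{-15 + 2 \left(-882\right)} \left(-15 - - 882 \left(-15 + 2 \left(-882\right)\right)\right)} = \frac{6076514}{\frac{1}{6} \frac{1}{-15 - 1764} \left(-15 - - 882 \left(-15 - 1764\right)\right)} = \frac{6076514}{\frac{1}{6} \frac{1}{-1779} \left(-15 - \left(-882\right) \left(-1779\right)\right)} = \frac{6076514}{\frac{1}{6} \left(- \frac{1}{1779}\right) \left(-15 - 1569078\right)} = \frac{6076514}{\frac{1}{6} \left(- \frac{1}{1779}\right) \left(-1569093\right)} = \frac{6076514}{\frac{523031}{3558}} = 6076514 \cdot \frac{3558}{523031} = \frac{21620236812}{523031}$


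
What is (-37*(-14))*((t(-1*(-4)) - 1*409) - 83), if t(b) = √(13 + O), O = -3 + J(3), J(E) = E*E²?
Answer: -254856 + 518*√37 ≈ -2.5171e+5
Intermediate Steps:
J(E) = E³
O = 24 (O = -3 + 3³ = -3 + 27 = 24)
t(b) = √37 (t(b) = √(13 + 24) = √37)
(-37*(-14))*((t(-1*(-4)) - 1*409) - 83) = (-37*(-14))*((√37 - 1*409) - 83) = 518*((√37 - 409) - 83) = 518*((-409 + √37) - 83) = 518*(-492 + √37) = -254856 + 518*√37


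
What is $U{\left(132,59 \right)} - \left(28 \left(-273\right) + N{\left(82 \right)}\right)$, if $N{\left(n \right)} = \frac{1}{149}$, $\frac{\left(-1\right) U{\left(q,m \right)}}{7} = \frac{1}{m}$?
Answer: $\frac{67197302}{8791} \approx 7643.9$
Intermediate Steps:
$U{\left(q,m \right)} = - \frac{7}{m}$
$N{\left(n \right)} = \frac{1}{149}$
$U{\left(132,59 \right)} - \left(28 \left(-273\right) + N{\left(82 \right)}\right) = - \frac{7}{59} - \left(28 \left(-273\right) + \frac{1}{149}\right) = \left(-7\right) \frac{1}{59} - \left(-7644 + \frac{1}{149}\right) = - \frac{7}{59} - - \frac{1138955}{149} = - \frac{7}{59} + \frac{1138955}{149} = \frac{67197302}{8791}$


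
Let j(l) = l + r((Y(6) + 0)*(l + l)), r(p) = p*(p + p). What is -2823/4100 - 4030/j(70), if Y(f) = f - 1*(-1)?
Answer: -543913901/787556700 ≈ -0.69063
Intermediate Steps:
Y(f) = 1 + f (Y(f) = f + 1 = 1 + f)
r(p) = 2*p² (r(p) = p*(2*p) = 2*p²)
j(l) = l + 392*l² (j(l) = l + 2*(((1 + 6) + 0)*(l + l))² = l + 2*((7 + 0)*(2*l))² = l + 2*(7*(2*l))² = l + 2*(14*l)² = l + 2*(196*l²) = l + 392*l²)
-2823/4100 - 4030/j(70) = -2823/4100 - 4030*1/(70*(1 + 392*70)) = -2823*1/4100 - 4030*1/(70*(1 + 27440)) = -2823/4100 - 4030/(70*27441) = -2823/4100 - 4030/1920870 = -2823/4100 - 4030*1/1920870 = -2823/4100 - 403/192087 = -543913901/787556700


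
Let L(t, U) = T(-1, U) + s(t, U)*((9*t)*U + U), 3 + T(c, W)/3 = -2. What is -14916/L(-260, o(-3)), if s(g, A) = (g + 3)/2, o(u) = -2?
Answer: 7458/300569 ≈ 0.024813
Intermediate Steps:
s(g, A) = 3/2 + g/2 (s(g, A) = (3 + g)*(½) = 3/2 + g/2)
T(c, W) = -15 (T(c, W) = -9 + 3*(-2) = -9 - 6 = -15)
L(t, U) = -15 + (3/2 + t/2)*(U + 9*U*t) (L(t, U) = -15 + (3/2 + t/2)*((9*t)*U + U) = -15 + (3/2 + t/2)*(9*U*t + U) = -15 + (3/2 + t/2)*(U + 9*U*t))
-14916/L(-260, o(-3)) = -14916/(-15 + (½)*(-2)*(3 - 260) + (9/2)*(-2)*(-260)*(3 - 260)) = -14916/(-15 + (½)*(-2)*(-257) + (9/2)*(-2)*(-260)*(-257)) = -14916/(-15 + 257 - 601380) = -14916/(-601138) = -14916*(-1/601138) = 7458/300569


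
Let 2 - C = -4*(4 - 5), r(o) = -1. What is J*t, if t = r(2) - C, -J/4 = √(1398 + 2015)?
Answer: -4*√3413 ≈ -233.68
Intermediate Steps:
C = -2 (C = 2 - (-4)*(4 - 5) = 2 - (-4)*(-1) = 2 - 1*4 = 2 - 4 = -2)
J = -4*√3413 (J = -4*√(1398 + 2015) = -4*√3413 ≈ -233.68)
t = 1 (t = -1 - 1*(-2) = -1 + 2 = 1)
J*t = -4*√3413*1 = -4*√3413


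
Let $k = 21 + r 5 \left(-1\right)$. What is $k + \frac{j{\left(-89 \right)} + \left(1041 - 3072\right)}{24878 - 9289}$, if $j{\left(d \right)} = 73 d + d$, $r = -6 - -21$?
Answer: $- \frac{121489}{2227} \approx -54.553$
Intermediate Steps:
$r = 15$ ($r = -6 + 21 = 15$)
$j{\left(d \right)} = 74 d$
$k = -54$ ($k = 21 + 15 \cdot 5 \left(-1\right) = 21 + 15 \left(-5\right) = 21 - 75 = -54$)
$k + \frac{j{\left(-89 \right)} + \left(1041 - 3072\right)}{24878 - 9289} = -54 + \frac{74 \left(-89\right) + \left(1041 - 3072\right)}{24878 - 9289} = -54 + \frac{-6586 + \left(1041 - 3072\right)}{15589} = -54 + \left(-6586 - 2031\right) \frac{1}{15589} = -54 - \frac{1231}{2227} = - \frac{121489}{2227}$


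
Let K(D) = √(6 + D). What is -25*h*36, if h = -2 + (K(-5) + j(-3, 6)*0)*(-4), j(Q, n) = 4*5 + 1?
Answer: 5400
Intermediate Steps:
j(Q, n) = 21 (j(Q, n) = 20 + 1 = 21)
h = -6 (h = -2 + (√(6 - 5) + 21*0)*(-4) = -2 + (√1 + 0)*(-4) = -2 + (1 + 0)*(-4) = -2 + 1*(-4) = -2 - 4 = -6)
-25*h*36 = -25*(-6)*36 = 150*36 = 5400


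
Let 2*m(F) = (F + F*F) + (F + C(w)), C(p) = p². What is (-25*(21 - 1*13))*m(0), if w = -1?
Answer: -100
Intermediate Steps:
m(F) = ½ + F + F²/2 (m(F) = ((F + F*F) + (F + (-1)²))/2 = ((F + F²) + (F + 1))/2 = ((F + F²) + (1 + F))/2 = (1 + F² + 2*F)/2 = ½ + F + F²/2)
(-25*(21 - 1*13))*m(0) = (-25*(21 - 1*13))*(½ + 0 + (½)*0²) = (-25*(21 - 13))*(½ + 0 + (½)*0) = (-25*8)*(½ + 0 + 0) = -200*½ = -100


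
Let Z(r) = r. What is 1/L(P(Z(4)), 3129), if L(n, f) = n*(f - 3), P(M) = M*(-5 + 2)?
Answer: -1/37512 ≈ -2.6658e-5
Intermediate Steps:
P(M) = -3*M (P(M) = M*(-3) = -3*M)
L(n, f) = n*(-3 + f)
1/L(P(Z(4)), 3129) = 1/((-3*4)*(-3 + 3129)) = 1/(-12*3126) = 1/(-37512) = -1/37512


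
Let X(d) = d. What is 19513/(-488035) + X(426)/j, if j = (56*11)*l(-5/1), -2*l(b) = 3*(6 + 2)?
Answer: -58690501/601259120 ≈ -0.097613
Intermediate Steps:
l(b) = -12 (l(b) = -3*(6 + 2)/2 = -3*8/2 = -½*24 = -12)
j = -7392 (j = (56*11)*(-12) = 616*(-12) = -7392)
19513/(-488035) + X(426)/j = 19513/(-488035) + 426/(-7392) = 19513*(-1/488035) + 426*(-1/7392) = -19513/488035 - 71/1232 = -58690501/601259120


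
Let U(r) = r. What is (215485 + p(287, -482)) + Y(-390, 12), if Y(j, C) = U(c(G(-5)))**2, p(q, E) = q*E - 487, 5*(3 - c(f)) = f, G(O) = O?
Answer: 76680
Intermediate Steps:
c(f) = 3 - f/5
p(q, E) = -487 + E*q (p(q, E) = E*q - 487 = -487 + E*q)
Y(j, C) = 16 (Y(j, C) = (3 - 1/5*(-5))**2 = (3 + 1)**2 = 4**2 = 16)
(215485 + p(287, -482)) + Y(-390, 12) = (215485 + (-487 - 482*287)) + 16 = (215485 + (-487 - 138334)) + 16 = (215485 - 138821) + 16 = 76664 + 16 = 76680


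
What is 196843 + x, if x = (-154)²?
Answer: 220559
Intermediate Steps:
x = 23716
196843 + x = 196843 + 23716 = 220559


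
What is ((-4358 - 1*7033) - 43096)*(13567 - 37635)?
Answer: 1311393116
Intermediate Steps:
((-4358 - 1*7033) - 43096)*(13567 - 37635) = ((-4358 - 7033) - 43096)*(-24068) = (-11391 - 43096)*(-24068) = -54487*(-24068) = 1311393116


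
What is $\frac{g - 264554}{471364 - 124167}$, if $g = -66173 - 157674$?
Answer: $- \frac{488401}{347197} \approx -1.4067$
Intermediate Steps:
$g = -223847$ ($g = -66173 - 157674 = -223847$)
$\frac{g - 264554}{471364 - 124167} = \frac{-223847 - 264554}{471364 - 124167} = \frac{-223847 - 264554}{347197} = \left(-223847 - 264554\right) \frac{1}{347197} = \left(-488401\right) \frac{1}{347197} = - \frac{488401}{347197}$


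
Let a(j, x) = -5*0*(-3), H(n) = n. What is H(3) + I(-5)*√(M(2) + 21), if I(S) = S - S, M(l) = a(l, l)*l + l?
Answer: 3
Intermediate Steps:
a(j, x) = 0 (a(j, x) = 0*(-3) = 0)
M(l) = l (M(l) = 0*l + l = 0 + l = l)
I(S) = 0
H(3) + I(-5)*√(M(2) + 21) = 3 + 0*√(2 + 21) = 3 + 0*√23 = 3 + 0 = 3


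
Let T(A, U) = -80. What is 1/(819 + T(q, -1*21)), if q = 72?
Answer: 1/739 ≈ 0.0013532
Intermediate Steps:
1/(819 + T(q, -1*21)) = 1/(819 - 80) = 1/739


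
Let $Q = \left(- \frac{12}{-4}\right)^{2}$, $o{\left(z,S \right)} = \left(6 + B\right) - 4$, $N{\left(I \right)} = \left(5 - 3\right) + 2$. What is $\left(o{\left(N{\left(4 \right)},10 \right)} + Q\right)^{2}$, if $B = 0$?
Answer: $121$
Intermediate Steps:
$N{\left(I \right)} = 4$ ($N{\left(I \right)} = 2 + 2 = 4$)
$o{\left(z,S \right)} = 2$ ($o{\left(z,S \right)} = \left(6 + 0\right) - 4 = 6 - 4 = 2$)
$Q = 9$ ($Q = \left(\left(-12\right) \left(- \frac{1}{4}\right)\right)^{2} = 3^{2} = 9$)
$\left(o{\left(N{\left(4 \right)},10 \right)} + Q\right)^{2} = \left(2 + 9\right)^{2} = 11^{2} = 121$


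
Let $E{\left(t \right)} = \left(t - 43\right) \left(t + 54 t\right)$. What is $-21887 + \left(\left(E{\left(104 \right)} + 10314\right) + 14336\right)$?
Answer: $351683$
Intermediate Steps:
$E{\left(t \right)} = 55 t \left(-43 + t\right)$ ($E{\left(t \right)} = \left(-43 + t\right) 55 t = 55 t \left(-43 + t\right)$)
$-21887 + \left(\left(E{\left(104 \right)} + 10314\right) + 14336\right) = -21887 + \left(\left(55 \cdot 104 \left(-43 + 104\right) + 10314\right) + 14336\right) = -21887 + \left(\left(55 \cdot 104 \cdot 61 + 10314\right) + 14336\right) = -21887 + \left(\left(348920 + 10314\right) + 14336\right) = -21887 + \left(359234 + 14336\right) = -21887 + 373570 = 351683$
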